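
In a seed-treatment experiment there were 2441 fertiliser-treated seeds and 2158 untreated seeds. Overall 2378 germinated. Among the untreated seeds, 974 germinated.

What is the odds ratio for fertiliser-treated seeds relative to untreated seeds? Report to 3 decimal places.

fertiliser-treated seeds with the outcome: 2378 − 974 = 1404
fertiliser-treated seeds without the outcome: 2441 − 1404 = 1037
untreated seeds without the outcome: 2158 − 974 = 1184
OR = (1404 × 1184) / (1037 × 974) = 1662336/1010038 ≈ 1.646

1.646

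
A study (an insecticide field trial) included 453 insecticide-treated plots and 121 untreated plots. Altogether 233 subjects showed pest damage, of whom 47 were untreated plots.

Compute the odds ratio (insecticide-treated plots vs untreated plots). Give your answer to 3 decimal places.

1.097

insecticide-treated plots with the outcome: 233 − 47 = 186
insecticide-treated plots without the outcome: 453 − 186 = 267
untreated plots without the outcome: 121 − 47 = 74
OR = (186 × 74) / (267 × 47) = 13764/12549 ≈ 1.097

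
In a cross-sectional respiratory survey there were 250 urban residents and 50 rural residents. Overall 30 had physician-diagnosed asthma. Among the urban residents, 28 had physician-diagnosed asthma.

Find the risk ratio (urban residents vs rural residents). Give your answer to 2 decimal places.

2.80

urban residents without the outcome: 250 − 28 = 222
rural residents with the outcome: 30 − 28 = 2
rural residents without the outcome: 50 − 2 = 48
risk, urban residents = 28/250 = 0.11200
risk, rural residents = 2/50 = 0.04000
RR = 0.11200 / 0.04000 = 2.80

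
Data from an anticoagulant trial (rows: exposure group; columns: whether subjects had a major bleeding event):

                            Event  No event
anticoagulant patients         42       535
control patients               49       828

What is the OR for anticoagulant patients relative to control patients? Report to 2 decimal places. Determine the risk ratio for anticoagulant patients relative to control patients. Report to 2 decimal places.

OR = (42 × 828) / (535 × 49) = 34776/26215 ≈ 1.33
risk, anticoagulant patients = 42/577 = 0.0728
risk, control patients = 49/877 = 0.0559
RR = 0.0728 / 0.0559 = 1.30

OR = 1.33; RR = 1.30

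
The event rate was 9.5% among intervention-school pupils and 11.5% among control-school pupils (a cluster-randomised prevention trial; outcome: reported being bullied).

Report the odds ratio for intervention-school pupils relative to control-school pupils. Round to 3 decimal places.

odds, intervention-school pupils = 0.0950/0.9050 = 0.1050
odds, control-school pupils = 0.1150/0.8850 = 0.1299
OR = 0.1050 / 0.1299 = 0.808

OR ≈ 0.808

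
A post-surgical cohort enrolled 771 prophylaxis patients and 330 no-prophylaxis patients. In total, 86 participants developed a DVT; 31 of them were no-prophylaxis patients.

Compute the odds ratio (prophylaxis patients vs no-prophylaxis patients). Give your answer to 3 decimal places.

OR: 0.741

prophylaxis patients with the outcome: 86 − 31 = 55
prophylaxis patients without the outcome: 771 − 55 = 716
no-prophylaxis patients without the outcome: 330 − 31 = 299
odds, prophylaxis patients = 55/716 = 0.0768
odds, no-prophylaxis patients = 31/299 = 0.1037
OR = 0.0768 / 0.1037 = 0.741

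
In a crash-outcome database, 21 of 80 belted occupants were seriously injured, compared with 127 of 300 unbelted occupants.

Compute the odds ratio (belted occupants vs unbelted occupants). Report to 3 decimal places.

0.485

odds, belted occupants = 21/59 = 0.3559
odds, unbelted occupants = 127/173 = 0.7341
OR = 0.3559 / 0.7341 = 0.485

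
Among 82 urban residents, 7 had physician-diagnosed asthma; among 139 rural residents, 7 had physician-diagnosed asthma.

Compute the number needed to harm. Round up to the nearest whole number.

29

risk, urban residents = 7/82 = 0.085366
risk, rural residents = 7/139 = 0.050360
absolute risk difference = 0.035006
1 / 0.035006 = 28.567 → round up → 29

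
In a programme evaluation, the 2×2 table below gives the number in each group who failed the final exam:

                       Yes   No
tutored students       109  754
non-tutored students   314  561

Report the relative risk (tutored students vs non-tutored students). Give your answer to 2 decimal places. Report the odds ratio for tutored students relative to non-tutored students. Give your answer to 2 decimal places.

risk, tutored students = 109/863 = 0.1263
risk, non-tutored students = 314/875 = 0.3589
RR = 0.1263 / 0.3589 = 0.35
OR = (109 × 561) / (754 × 314) = 61149/236756 ≈ 0.26

RR = 0.35; OR = 0.26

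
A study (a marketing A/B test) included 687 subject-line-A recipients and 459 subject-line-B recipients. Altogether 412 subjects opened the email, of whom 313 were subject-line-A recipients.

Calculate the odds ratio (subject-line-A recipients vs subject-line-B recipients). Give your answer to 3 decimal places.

OR ≈ 3.043

subject-line-A recipients without the outcome: 687 − 313 = 374
subject-line-B recipients with the outcome: 412 − 313 = 99
subject-line-B recipients without the outcome: 459 − 99 = 360
OR = (313 × 360) / (374 × 99) = 112680/37026 ≈ 3.043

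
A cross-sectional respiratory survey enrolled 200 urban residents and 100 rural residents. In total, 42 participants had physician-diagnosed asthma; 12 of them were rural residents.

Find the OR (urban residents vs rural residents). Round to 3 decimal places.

urban residents with the outcome: 42 − 12 = 30
urban residents without the outcome: 200 − 30 = 170
rural residents without the outcome: 100 − 12 = 88
OR = (30 × 88) / (170 × 12) = 2640/2040 ≈ 1.294

1.294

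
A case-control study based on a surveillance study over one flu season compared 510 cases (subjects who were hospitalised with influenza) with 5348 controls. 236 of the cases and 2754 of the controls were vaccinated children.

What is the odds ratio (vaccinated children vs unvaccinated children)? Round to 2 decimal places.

OR = (236 × 2594) / (2754 × 274) = 612184/754596 ≈ 0.81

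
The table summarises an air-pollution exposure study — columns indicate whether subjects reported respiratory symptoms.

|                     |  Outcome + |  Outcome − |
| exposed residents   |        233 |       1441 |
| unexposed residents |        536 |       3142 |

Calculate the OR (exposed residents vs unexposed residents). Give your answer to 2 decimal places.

odds, exposed residents = 233/1441 = 0.1617
odds, unexposed residents = 536/3142 = 0.1706
OR = 0.1617 / 0.1706 = 0.95

0.95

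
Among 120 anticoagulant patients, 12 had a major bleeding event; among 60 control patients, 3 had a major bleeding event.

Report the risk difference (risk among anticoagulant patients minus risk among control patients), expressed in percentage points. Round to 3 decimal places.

risk, anticoagulant patients = 12/120 = 0.1000
risk, control patients = 3/60 = 0.0500
risk difference = 0.1000 − 0.0500 = 0.0500 → 5.000 percentage points

5.000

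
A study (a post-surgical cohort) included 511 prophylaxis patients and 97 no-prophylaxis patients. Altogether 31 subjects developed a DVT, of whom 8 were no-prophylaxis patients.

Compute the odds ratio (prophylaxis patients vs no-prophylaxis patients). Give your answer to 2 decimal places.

OR = 0.52

prophylaxis patients with the outcome: 31 − 8 = 23
prophylaxis patients without the outcome: 511 − 23 = 488
no-prophylaxis patients without the outcome: 97 − 8 = 89
odds, prophylaxis patients = 23/488 = 0.04713
odds, no-prophylaxis patients = 8/89 = 0.08989
OR = 0.04713 / 0.08989 = 0.52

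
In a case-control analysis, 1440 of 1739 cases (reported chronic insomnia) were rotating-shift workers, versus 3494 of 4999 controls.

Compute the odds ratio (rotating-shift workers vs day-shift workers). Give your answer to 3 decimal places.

OR = (1440 × 1505) / (3494 × 299) = 2167200/1044706 ≈ 2.074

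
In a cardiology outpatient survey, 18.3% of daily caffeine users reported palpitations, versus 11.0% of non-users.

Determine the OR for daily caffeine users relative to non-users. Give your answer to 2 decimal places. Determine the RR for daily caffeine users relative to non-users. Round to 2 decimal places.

OR = 1.81; RR = 1.66

odds, daily caffeine users = 0.1830/0.8170 = 0.2240
odds, non-users = 0.1100/0.8900 = 0.1236
OR = 0.2240 / 0.1236 = 1.81
RR = 0.1830 / 0.1100 = 1.66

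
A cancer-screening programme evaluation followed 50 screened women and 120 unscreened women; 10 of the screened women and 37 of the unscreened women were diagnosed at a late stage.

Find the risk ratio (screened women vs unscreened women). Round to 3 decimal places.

RR ≈ 0.649

risk, screened women = 10/50 = 0.2000
risk, unscreened women = 37/120 = 0.3083
RR = 0.2000 / 0.3083 = 0.649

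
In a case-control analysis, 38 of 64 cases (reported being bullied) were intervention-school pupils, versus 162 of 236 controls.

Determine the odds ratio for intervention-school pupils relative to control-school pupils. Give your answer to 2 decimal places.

OR = (38 × 74) / (162 × 26) = 2812/4212 ≈ 0.67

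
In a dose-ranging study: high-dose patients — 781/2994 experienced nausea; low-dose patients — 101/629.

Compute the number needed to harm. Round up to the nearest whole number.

NNH = 10

risk, high-dose patients = 781/2994 = 0.260855
risk, low-dose patients = 101/629 = 0.160572
absolute risk difference = 0.100283
1 / 0.100283 = 9.972 → round up → 10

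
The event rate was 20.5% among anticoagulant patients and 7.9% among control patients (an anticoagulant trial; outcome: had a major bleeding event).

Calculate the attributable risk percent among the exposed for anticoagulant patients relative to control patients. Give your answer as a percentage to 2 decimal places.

AR% = (0.2050 − 0.0790) / 0.2050 = 0.6146 → 61.46%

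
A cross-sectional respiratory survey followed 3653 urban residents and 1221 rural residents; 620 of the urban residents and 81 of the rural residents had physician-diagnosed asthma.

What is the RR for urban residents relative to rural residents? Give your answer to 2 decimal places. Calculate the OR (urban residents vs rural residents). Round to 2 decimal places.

risk, urban residents = 620/3653 = 0.1697
risk, rural residents = 81/1221 = 0.0663
RR = 0.1697 / 0.0663 = 2.56
OR = (620 × 1140) / (3033 × 81) = 706800/245673 ≈ 2.88

RR = 2.56; OR = 2.88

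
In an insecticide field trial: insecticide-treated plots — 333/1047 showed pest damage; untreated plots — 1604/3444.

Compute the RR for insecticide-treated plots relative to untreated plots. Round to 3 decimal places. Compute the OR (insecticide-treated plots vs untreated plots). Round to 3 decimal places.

RR = 0.683; OR = 0.535

risk, insecticide-treated plots = 333/1047 = 0.3181
risk, untreated plots = 1604/3444 = 0.4657
RR = 0.3181 / 0.4657 = 0.683
OR = (333 × 1840) / (714 × 1604) = 612720/1145256 ≈ 0.535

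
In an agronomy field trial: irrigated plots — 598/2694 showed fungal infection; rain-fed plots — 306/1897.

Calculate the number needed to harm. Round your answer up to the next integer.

risk, irrigated plots = 598/2694 = 0.221975
risk, rain-fed plots = 306/1897 = 0.161307
absolute risk difference = 0.060667
1 / 0.060667 = 16.483 → round up → 17

NNH: 17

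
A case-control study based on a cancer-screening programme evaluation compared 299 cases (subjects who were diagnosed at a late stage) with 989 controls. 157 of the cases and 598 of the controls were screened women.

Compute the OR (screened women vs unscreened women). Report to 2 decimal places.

odds, screened women = 157/598 = 0.2625
odds, unscreened women = 142/391 = 0.3632
OR = 0.2625 / 0.3632 = 0.72

0.72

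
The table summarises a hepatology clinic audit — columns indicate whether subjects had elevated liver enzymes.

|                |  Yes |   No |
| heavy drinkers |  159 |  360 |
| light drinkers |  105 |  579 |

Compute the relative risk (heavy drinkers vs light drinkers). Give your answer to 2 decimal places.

2.00

risk, heavy drinkers = 159/519 = 0.3064
risk, light drinkers = 105/684 = 0.1535
RR = 0.3064 / 0.1535 = 2.00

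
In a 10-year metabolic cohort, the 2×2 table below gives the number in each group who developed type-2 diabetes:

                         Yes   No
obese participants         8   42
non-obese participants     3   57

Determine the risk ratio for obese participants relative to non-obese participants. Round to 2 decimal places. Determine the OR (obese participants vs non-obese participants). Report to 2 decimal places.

risk, obese participants = 8/50 = 0.1600
risk, non-obese participants = 3/60 = 0.0500
RR = 0.1600 / 0.0500 = 3.20
OR = (8 × 57) / (42 × 3) = 456/126 ≈ 3.62

RR = 3.20; OR = 3.62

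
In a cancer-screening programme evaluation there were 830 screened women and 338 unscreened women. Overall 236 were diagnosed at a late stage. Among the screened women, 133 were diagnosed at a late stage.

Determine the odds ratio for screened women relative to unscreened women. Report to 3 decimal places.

screened women without the outcome: 830 − 133 = 697
unscreened women with the outcome: 236 − 133 = 103
unscreened women without the outcome: 338 − 103 = 235
OR = (133 × 235) / (697 × 103) = 31255/71791 ≈ 0.435

OR ≈ 0.435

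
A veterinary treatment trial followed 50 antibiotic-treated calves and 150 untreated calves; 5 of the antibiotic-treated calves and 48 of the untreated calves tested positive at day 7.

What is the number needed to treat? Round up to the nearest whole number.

NNT ≈ 5

risk, antibiotic-treated calves = 5/50 = 0.100000
risk, untreated calves = 48/150 = 0.320000
absolute risk difference = 0.220000
1 / 0.220000 = 4.545 → round up → 5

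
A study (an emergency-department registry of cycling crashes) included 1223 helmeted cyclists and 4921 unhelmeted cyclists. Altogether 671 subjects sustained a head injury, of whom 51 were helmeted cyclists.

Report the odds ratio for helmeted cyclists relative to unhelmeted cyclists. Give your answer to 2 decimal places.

0.30

helmeted cyclists without the outcome: 1223 − 51 = 1172
unhelmeted cyclists with the outcome: 671 − 51 = 620
unhelmeted cyclists without the outcome: 4921 − 620 = 4301
odds, helmeted cyclists = 51/1172 = 0.04352
odds, unhelmeted cyclists = 620/4301 = 0.14415
OR = 0.04352 / 0.14415 = 0.30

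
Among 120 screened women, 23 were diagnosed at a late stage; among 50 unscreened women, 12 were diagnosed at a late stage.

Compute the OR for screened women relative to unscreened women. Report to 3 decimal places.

OR: 0.751

odds, screened women = 23/97 = 0.2371
odds, unscreened women = 12/38 = 0.3158
OR = 0.2371 / 0.3158 = 0.751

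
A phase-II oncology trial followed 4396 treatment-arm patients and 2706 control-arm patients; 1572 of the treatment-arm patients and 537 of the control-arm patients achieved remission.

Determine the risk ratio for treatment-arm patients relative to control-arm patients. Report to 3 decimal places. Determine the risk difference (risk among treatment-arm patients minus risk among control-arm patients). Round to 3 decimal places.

risk, treatment-arm patients = 1572/4396 = 0.3576
risk, control-arm patients = 537/2706 = 0.1984
RR = 0.3576 / 0.1984 = 1.802
risk difference = 0.3576 − 0.1984 = 0.159

RR = 1.802; RD = 0.159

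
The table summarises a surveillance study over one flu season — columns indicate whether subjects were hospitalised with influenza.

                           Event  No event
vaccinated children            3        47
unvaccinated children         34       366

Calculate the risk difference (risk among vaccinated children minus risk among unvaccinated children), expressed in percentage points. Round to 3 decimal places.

RD ≈ -2.500

risk, vaccinated children = 3/50 = 0.0600
risk, unvaccinated children = 34/400 = 0.0850
risk difference = 0.0600 − 0.0850 = -0.0250 → -2.500 percentage points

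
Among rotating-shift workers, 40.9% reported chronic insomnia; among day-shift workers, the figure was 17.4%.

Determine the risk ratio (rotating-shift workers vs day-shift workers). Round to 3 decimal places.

RR = 0.4090 / 0.1740 = 2.351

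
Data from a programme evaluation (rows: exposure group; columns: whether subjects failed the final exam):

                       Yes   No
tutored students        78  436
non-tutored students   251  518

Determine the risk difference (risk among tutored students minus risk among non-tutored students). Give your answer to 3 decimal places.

risk, tutored students = 78/514 = 0.1518
risk, non-tutored students = 251/769 = 0.3264
risk difference = 0.1518 − 0.3264 = -0.175

RD = -0.175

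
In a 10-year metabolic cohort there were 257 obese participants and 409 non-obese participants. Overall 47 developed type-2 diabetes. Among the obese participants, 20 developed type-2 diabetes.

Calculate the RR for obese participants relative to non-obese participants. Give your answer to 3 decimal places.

RR: 1.179

obese participants without the outcome: 257 − 20 = 237
non-obese participants with the outcome: 47 − 20 = 27
non-obese participants without the outcome: 409 − 27 = 382
risk, obese participants = 20/257 = 0.0778
risk, non-obese participants = 27/409 = 0.0660
RR = 0.0778 / 0.0660 = 1.179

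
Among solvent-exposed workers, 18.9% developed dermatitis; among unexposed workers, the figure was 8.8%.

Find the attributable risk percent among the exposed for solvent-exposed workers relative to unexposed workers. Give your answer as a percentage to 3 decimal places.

AR% = (0.1890 − 0.0880) / 0.1890 = 0.5344 → 53.439%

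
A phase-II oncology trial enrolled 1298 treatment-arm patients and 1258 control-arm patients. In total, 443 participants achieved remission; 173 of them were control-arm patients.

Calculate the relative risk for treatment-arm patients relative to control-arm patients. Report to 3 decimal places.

treatment-arm patients with the outcome: 443 − 173 = 270
treatment-arm patients without the outcome: 1298 − 270 = 1028
control-arm patients without the outcome: 1258 − 173 = 1085
risk, treatment-arm patients = 270/1298 = 0.2080
risk, control-arm patients = 173/1258 = 0.1375
RR = 0.2080 / 0.1375 = 1.513

1.513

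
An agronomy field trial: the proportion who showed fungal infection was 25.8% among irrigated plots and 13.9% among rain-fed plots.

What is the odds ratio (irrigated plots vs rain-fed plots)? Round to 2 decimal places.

OR = 2.15

odds, irrigated plots = 0.2580/0.7420 = 0.3477
odds, rain-fed plots = 0.1390/0.8610 = 0.1614
OR = 0.3477 / 0.1614 = 2.15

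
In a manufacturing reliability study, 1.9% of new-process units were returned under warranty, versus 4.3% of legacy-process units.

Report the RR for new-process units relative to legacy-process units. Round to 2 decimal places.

RR = 0.01900 / 0.04300 = 0.44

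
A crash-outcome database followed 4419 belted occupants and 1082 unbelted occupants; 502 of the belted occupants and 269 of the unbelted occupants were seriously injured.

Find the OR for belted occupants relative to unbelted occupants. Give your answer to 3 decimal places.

odds, belted occupants = 502/3917 = 0.1282
odds, unbelted occupants = 269/813 = 0.3309
OR = 0.1282 / 0.3309 = 0.387

OR: 0.387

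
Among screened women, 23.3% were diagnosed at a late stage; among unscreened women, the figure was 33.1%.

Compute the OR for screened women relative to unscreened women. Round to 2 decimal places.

OR ≈ 0.61

odds, screened women = 0.2330/0.7670 = 0.3038
odds, unscreened women = 0.3310/0.6690 = 0.4948
OR = 0.3038 / 0.4948 = 0.61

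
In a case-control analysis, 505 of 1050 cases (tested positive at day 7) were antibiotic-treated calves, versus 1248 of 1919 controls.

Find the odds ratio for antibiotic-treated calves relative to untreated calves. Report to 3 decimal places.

OR = (505 × 671) / (1248 × 545) = 338855/680160 ≈ 0.498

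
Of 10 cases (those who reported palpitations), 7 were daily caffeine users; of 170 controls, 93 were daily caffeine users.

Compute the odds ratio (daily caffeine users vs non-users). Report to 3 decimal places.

OR: 1.932

odds, daily caffeine users = 7/93 = 0.07527
odds, non-users = 3/77 = 0.03896
OR = 0.07527 / 0.03896 = 1.932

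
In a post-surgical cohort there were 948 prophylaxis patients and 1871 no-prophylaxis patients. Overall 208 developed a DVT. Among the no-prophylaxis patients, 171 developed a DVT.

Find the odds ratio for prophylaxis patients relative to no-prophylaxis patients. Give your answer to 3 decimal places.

prophylaxis patients with the outcome: 208 − 171 = 37
prophylaxis patients without the outcome: 948 − 37 = 911
no-prophylaxis patients without the outcome: 1871 − 171 = 1700
OR = (37 × 1700) / (911 × 171) = 62900/155781 ≈ 0.404

OR ≈ 0.404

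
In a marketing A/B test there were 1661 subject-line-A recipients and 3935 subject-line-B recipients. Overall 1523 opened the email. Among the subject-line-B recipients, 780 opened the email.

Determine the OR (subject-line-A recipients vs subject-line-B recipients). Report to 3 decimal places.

OR ≈ 3.274

subject-line-A recipients with the outcome: 1523 − 780 = 743
subject-line-A recipients without the outcome: 1661 − 743 = 918
subject-line-B recipients without the outcome: 3935 − 780 = 3155
OR = (743 × 3155) / (918 × 780) = 2344165/716040 ≈ 3.274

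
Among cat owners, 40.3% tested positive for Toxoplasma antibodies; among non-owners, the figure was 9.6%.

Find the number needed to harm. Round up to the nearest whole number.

4

absolute risk difference = 0.307000
1 / 0.307000 = 3.257 → round up → 4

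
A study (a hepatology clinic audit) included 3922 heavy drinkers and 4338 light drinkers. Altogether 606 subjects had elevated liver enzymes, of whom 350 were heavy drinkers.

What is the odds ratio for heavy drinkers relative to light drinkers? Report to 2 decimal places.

OR: 1.56

heavy drinkers without the outcome: 3922 − 350 = 3572
light drinkers with the outcome: 606 − 350 = 256
light drinkers without the outcome: 4338 − 256 = 4082
OR = (350 × 4082) / (3572 × 256) = 1428700/914432 ≈ 1.56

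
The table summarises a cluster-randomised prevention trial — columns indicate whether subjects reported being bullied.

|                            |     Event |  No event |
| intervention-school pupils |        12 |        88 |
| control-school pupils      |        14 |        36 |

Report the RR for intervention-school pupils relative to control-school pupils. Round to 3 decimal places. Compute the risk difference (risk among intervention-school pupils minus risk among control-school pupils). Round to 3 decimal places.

RR = 0.429; RD = -0.160

risk, intervention-school pupils = 12/100 = 0.1200
risk, control-school pupils = 14/50 = 0.2800
RR = 0.1200 / 0.2800 = 0.429
risk difference = 0.1200 − 0.2800 = -0.160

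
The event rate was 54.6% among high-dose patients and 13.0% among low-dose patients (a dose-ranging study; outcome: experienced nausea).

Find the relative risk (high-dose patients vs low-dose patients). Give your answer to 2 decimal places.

RR = 0.5460 / 0.1300 = 4.20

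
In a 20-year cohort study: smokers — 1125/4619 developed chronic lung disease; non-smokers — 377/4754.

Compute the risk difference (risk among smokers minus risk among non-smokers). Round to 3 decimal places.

risk, smokers = 1125/4619 = 0.2436
risk, non-smokers = 377/4754 = 0.0793
risk difference = 0.2436 − 0.0793 = 0.164

RD: 0.164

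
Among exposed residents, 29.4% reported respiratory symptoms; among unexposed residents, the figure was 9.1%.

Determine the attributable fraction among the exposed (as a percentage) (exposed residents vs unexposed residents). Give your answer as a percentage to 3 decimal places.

AR% = (0.2940 − 0.0910) / 0.2940 = 0.6905 → 69.048%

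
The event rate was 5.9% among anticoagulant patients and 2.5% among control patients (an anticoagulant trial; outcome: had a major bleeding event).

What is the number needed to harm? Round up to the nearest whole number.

absolute risk difference = 0.034000
1 / 0.034000 = 29.412 → round up → 30

NNH ≈ 30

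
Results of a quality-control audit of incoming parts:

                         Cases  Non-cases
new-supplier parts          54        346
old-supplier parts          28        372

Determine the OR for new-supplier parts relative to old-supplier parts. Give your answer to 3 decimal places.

OR = (54 × 372) / (346 × 28) = 20088/9688 ≈ 2.073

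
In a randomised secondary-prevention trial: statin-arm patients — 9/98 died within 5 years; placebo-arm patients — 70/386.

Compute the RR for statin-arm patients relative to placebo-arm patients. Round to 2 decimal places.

risk, statin-arm patients = 9/98 = 0.0918
risk, placebo-arm patients = 70/386 = 0.1813
RR = 0.0918 / 0.1813 = 0.51

RR: 0.51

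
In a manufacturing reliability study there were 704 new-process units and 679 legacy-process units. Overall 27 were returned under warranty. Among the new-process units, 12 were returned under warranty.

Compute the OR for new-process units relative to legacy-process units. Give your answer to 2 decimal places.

0.77

new-process units without the outcome: 704 − 12 = 692
legacy-process units with the outcome: 27 − 12 = 15
legacy-process units without the outcome: 679 − 15 = 664
OR = (12 × 664) / (692 × 15) = 7968/10380 ≈ 0.77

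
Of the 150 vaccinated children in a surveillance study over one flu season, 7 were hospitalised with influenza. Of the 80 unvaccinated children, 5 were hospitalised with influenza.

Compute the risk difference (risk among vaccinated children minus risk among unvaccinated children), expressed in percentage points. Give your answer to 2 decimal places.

risk, vaccinated children = 7/150 = 0.04667
risk, unvaccinated children = 5/80 = 0.06250
risk difference = 0.04667 − 0.06250 = -0.01583 → -1.58 percentage points

RD = -1.58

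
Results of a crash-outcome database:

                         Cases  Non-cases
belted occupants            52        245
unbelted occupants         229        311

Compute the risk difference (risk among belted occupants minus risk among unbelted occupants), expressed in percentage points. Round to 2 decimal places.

risk, belted occupants = 52/297 = 0.1751
risk, unbelted occupants = 229/540 = 0.4241
risk difference = 0.1751 − 0.4241 = -0.2490 → -24.90 percentage points

RD ≈ -24.90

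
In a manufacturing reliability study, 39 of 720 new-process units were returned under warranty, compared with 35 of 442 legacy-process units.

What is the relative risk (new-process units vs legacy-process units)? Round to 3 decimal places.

risk, new-process units = 39/720 = 0.0542
risk, legacy-process units = 35/442 = 0.0792
RR = 0.0542 / 0.0792 = 0.684

RR: 0.684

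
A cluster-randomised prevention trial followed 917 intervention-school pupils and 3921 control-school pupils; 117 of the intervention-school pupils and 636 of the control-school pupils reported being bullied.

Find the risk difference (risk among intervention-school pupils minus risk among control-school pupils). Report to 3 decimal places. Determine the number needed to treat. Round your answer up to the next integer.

RD = -0.035; NNT = 29

risk, intervention-school pupils = 117/917 = 0.1276
risk, control-school pupils = 636/3921 = 0.1622
risk difference = 0.1276 − 0.1622 = -0.035
absolute risk difference = 0.034614
1 / 0.034614 = 28.890 → round up → 29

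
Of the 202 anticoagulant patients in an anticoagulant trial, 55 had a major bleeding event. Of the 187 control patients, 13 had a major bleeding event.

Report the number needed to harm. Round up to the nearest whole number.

NNH ≈ 5

risk, anticoagulant patients = 55/202 = 0.272277
risk, control patients = 13/187 = 0.069519
absolute risk difference = 0.202759
1 / 0.202759 = 4.932 → round up → 5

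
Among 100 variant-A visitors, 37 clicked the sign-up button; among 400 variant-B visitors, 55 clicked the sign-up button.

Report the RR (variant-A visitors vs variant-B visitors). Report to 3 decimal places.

risk, variant-A visitors = 37/100 = 0.3700
risk, variant-B visitors = 55/400 = 0.1375
RR = 0.3700 / 0.1375 = 2.691

RR: 2.691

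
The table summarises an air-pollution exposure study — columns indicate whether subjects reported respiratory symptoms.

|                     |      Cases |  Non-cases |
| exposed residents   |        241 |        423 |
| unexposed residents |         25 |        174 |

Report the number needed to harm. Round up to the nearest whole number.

risk, exposed residents = 241/664 = 0.362952
risk, unexposed residents = 25/199 = 0.125628
absolute risk difference = 0.237324
1 / 0.237324 = 4.214 → round up → 5

5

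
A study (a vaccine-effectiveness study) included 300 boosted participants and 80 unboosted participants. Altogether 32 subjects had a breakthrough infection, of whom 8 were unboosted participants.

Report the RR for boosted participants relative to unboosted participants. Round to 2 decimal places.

boosted participants with the outcome: 32 − 8 = 24
boosted participants without the outcome: 300 − 24 = 276
unboosted participants without the outcome: 80 − 8 = 72
risk, boosted participants = 24/300 = 0.0800
risk, unboosted participants = 8/80 = 0.1000
RR = 0.0800 / 0.1000 = 0.80

RR: 0.80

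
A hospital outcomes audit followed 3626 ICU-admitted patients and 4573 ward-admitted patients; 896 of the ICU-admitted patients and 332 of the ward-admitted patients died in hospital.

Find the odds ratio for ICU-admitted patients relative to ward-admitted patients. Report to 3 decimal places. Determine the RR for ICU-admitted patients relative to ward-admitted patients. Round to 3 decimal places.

OR = 4.193; RR = 3.404

OR = (896 × 4241) / (2730 × 332) = 3799936/906360 ≈ 4.193
risk, ICU-admitted patients = 896/3626 = 0.2471
risk, ward-admitted patients = 332/4573 = 0.0726
RR = 0.2471 / 0.0726 = 3.404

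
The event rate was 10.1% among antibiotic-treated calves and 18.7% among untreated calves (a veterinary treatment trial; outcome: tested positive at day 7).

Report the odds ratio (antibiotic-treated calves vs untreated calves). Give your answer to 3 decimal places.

odds, antibiotic-treated calves = 0.1010/0.8990 = 0.1123
odds, untreated calves = 0.1870/0.8130 = 0.2300
OR = 0.1123 / 0.2300 = 0.488

OR ≈ 0.488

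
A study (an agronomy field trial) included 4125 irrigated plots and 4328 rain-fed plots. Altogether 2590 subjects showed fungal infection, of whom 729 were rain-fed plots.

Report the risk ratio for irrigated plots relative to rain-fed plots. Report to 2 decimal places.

irrigated plots with the outcome: 2590 − 729 = 1861
irrigated plots without the outcome: 4125 − 1861 = 2264
rain-fed plots without the outcome: 4328 − 729 = 3599
risk, irrigated plots = 1861/4125 = 0.4512
risk, rain-fed plots = 729/4328 = 0.1684
RR = 0.4512 / 0.1684 = 2.68

2.68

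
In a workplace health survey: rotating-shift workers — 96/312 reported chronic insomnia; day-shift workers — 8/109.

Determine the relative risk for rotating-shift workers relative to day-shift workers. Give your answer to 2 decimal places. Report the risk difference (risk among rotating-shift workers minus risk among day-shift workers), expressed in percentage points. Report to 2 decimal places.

risk, rotating-shift workers = 96/312 = 0.3077
risk, day-shift workers = 8/109 = 0.0734
RR = 0.3077 / 0.0734 = 4.19
risk difference = 0.3077 − 0.0734 = 0.2343 → 23.43 percentage points

RR = 4.19; RD = 23.43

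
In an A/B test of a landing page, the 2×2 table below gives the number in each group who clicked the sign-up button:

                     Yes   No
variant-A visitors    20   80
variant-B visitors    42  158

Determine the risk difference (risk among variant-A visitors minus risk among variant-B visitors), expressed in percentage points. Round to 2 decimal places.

-1.00

risk, variant-A visitors = 20/100 = 0.2000
risk, variant-B visitors = 42/200 = 0.2100
risk difference = 0.2000 − 0.2100 = -0.0100 → -1.00 percentage points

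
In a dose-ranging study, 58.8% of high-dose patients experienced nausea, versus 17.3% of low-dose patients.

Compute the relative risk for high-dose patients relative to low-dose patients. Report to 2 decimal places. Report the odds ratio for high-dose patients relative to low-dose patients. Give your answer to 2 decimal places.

RR = 0.5880 / 0.1730 = 3.40
odds, high-dose patients = 0.5880/0.4120 = 1.4272
odds, low-dose patients = 0.1730/0.8270 = 0.2092
OR = 1.4272 / 0.2092 = 6.82

RR = 3.40; OR = 6.82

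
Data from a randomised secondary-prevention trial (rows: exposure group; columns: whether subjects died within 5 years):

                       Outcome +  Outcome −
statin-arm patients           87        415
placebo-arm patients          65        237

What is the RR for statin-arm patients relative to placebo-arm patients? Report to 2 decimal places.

risk, statin-arm patients = 87/502 = 0.1733
risk, placebo-arm patients = 65/302 = 0.2152
RR = 0.1733 / 0.2152 = 0.81

RR ≈ 0.81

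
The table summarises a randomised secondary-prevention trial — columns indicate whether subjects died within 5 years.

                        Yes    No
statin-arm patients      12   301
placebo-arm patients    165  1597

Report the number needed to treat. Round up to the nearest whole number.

NNT = 19

risk, statin-arm patients = 12/313 = 0.038339
risk, placebo-arm patients = 165/1762 = 0.093644
absolute risk difference = 0.055305
1 / 0.055305 = 18.082 → round up → 19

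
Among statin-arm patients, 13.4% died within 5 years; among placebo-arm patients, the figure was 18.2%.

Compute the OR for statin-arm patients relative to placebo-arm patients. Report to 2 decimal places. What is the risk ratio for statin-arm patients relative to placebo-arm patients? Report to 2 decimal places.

odds, statin-arm patients = 0.1340/0.8660 = 0.1547
odds, placebo-arm patients = 0.1820/0.8180 = 0.2225
OR = 0.1547 / 0.2225 = 0.70
RR = 0.1340 / 0.1820 = 0.74

OR = 0.70; RR = 0.74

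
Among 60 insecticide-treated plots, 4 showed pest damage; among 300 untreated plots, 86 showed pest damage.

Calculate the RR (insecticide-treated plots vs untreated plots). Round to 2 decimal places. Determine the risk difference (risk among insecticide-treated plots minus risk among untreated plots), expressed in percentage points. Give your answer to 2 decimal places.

RR = 0.23; RD = -22.00

risk, insecticide-treated plots = 4/60 = 0.0667
risk, untreated plots = 86/300 = 0.2867
RR = 0.0667 / 0.2867 = 0.23
risk difference = 0.0667 − 0.2867 = -0.2200 → -22.00 percentage points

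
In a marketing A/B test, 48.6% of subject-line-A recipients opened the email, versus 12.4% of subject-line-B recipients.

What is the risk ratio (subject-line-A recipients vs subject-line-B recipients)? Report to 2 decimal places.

RR = 0.4860 / 0.1240 = 3.92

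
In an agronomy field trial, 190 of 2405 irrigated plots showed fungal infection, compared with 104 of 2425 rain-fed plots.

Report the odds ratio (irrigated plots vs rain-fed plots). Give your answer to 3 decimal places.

OR = (190 × 2321) / (2215 × 104) = 440990/230360 ≈ 1.914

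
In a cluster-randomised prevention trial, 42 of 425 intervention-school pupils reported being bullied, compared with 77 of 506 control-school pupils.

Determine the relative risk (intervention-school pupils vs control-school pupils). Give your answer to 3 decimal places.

RR ≈ 0.649

risk, intervention-school pupils = 42/425 = 0.0988
risk, control-school pupils = 77/506 = 0.1522
RR = 0.0988 / 0.1522 = 0.649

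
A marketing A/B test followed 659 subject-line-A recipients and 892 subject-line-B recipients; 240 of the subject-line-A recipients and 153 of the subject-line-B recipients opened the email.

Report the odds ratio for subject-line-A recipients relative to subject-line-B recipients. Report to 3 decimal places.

OR = (240 × 739) / (419 × 153) = 177360/64107 ≈ 2.767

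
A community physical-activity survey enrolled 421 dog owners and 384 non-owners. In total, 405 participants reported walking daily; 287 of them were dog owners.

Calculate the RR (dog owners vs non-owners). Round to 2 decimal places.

RR = 2.22

dog owners without the outcome: 421 − 287 = 134
non-owners with the outcome: 405 − 287 = 118
non-owners without the outcome: 384 − 118 = 266
risk, dog owners = 287/421 = 0.6817
risk, non-owners = 118/384 = 0.3073
RR = 0.6817 / 0.3073 = 2.22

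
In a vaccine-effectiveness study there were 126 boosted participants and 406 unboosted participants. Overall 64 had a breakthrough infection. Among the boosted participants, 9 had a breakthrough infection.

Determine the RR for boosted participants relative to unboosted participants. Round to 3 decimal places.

0.527

boosted participants without the outcome: 126 − 9 = 117
unboosted participants with the outcome: 64 − 9 = 55
unboosted participants without the outcome: 406 − 55 = 351
risk, boosted participants = 9/126 = 0.0714
risk, unboosted participants = 55/406 = 0.1355
RR = 0.0714 / 0.1355 = 0.527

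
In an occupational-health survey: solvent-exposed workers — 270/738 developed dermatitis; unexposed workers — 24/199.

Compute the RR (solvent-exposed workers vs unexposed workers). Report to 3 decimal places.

RR ≈ 3.034

risk, solvent-exposed workers = 270/738 = 0.3659
risk, unexposed workers = 24/199 = 0.1206
RR = 0.3659 / 0.1206 = 3.034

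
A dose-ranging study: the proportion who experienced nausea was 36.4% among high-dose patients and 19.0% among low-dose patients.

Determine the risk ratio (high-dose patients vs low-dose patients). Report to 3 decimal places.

RR = 0.3640 / 0.1900 = 1.916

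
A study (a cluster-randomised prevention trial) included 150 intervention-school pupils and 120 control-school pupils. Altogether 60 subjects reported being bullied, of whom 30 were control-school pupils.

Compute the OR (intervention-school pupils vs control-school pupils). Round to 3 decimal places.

intervention-school pupils with the outcome: 60 − 30 = 30
intervention-school pupils without the outcome: 150 − 30 = 120
control-school pupils without the outcome: 120 − 30 = 90
OR = (30 × 90) / (120 × 30) = 2700/3600 ≈ 0.750

OR: 0.750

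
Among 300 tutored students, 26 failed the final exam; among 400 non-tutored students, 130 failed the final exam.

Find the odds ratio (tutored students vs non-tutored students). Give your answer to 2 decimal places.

0.20

odds, tutored students = 26/274 = 0.0949
odds, non-tutored students = 130/270 = 0.4815
OR = 0.0949 / 0.4815 = 0.20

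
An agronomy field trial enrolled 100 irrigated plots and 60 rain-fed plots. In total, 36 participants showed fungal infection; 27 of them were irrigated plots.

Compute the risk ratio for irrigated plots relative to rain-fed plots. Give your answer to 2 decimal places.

RR ≈ 1.80

irrigated plots without the outcome: 100 − 27 = 73
rain-fed plots with the outcome: 36 − 27 = 9
rain-fed plots without the outcome: 60 − 9 = 51
risk, irrigated plots = 27/100 = 0.2700
risk, rain-fed plots = 9/60 = 0.1500
RR = 0.2700 / 0.1500 = 1.80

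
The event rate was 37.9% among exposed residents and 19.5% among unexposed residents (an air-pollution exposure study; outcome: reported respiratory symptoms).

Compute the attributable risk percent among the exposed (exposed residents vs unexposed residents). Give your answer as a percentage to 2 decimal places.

AR% = (0.3790 − 0.1950) / 0.3790 = 0.4855 → 48.55%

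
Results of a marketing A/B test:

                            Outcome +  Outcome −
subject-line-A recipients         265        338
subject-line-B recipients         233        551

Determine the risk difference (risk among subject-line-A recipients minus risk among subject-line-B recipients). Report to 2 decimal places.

risk, subject-line-A recipients = 265/603 = 0.4395
risk, subject-line-B recipients = 233/784 = 0.2972
risk difference = 0.4395 − 0.2972 = 0.14

RD: 0.14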